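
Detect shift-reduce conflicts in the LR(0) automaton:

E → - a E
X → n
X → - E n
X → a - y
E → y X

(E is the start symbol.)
No shift-reduce conflicts

A shift-reduce conflict occurs when an LR(0) state has both:
  - a complete (reduce) item [A → α .] (dot at the end), and
  - a shift item [B → β . c γ] (dot before a terminal).

Augment with E' → E and build the canonical LR(0) collection (I0 = CLOSURE({[E' → . E]}), then GOTO on every symbol after a dot until no new states appear). It has 14 states:
  I0: { [E → . - a E], [E → . y X], [E' → . E] }  — shift
  I1: { [E → - . a E] }  — shift
  I2: { [E' → E .] }  — accept
  I3: { [E → y . X], [X → . - E n], [X → . a - y], [X → . n] }  — shift
  I4: { [E → . - a E], [E → . y X], [X → - . E n] }  — shift
  I5: { [E → y X .] }  — reduce
  I6: { [X → a . - y] }  — shift
  I7: { [X → n .] }  — reduce
  I8: { [X → a - . y] }  — shift
  I9: { [X → a - y .] }  — reduce
  I10: { [X → - E . n] }  — shift
  I11: { [X → - E n .] }  — reduce
  I12: { [E → - a . E], [E → . - a E], [E → . y X] }  — shift
  I13: { [E → - a E .] }  — reduce

No state contains both a complete item and a shift item.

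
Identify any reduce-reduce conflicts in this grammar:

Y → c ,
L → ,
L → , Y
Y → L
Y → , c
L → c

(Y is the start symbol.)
Yes — I7: [L → c .] vs [Y → , c .]

A reduce-reduce conflict occurs when an LR(0) state has two complete items [A → α .] and [B → β .] — both call for a reduction, and with no lookahead the parser cannot choose between them.

Augment with Y' → Y and build the canonical LR(0) collection (I0 = CLOSURE({[Y' → . Y]}), then GOTO on every symbol after a dot until no new states appear). It has 8 states:
  I0: { [L → . , Y], [L → . ,], [L → . c], [Y → . , c], [Y → . L], [Y → . c ,], [Y' → . Y] }  — shift
  I1: { [L → , . Y], [L → , .], [L → . , Y], [L → . ,], [L → . c], [Y → , . c], [Y → . , c], [Y → . L], [Y → . c ,] }  — shift, reduce
  I2: { [Y → L .] }  — reduce
  I3: { [Y' → Y .] }  — accept
  I4: { [L → c .], [Y → c . ,] }  — shift, reduce
  I5: { [Y → c , .] }  — reduce
  I6: { [L → , Y .] }  — reduce
  I7: { [L → c .], [Y → , c .], [Y → c . ,] }  — shift, 2 reduces

I7 contains complete items [L → c .], [Y → , c .] — reduce-reduce conflict.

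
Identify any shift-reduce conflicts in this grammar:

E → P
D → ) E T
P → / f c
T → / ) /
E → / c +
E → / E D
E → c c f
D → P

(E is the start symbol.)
No shift-reduce conflicts

Augment with E' → E and build the canonical LR(0) collection (I0 = CLOSURE({[E' → . E]}), then GOTO on every symbol after a dot until no new states appear). It has 21 states:
  I0: { [E → . / E D], [E → . / c +], [E → . P], [E → . c c f], [E' → . E], [P → . / f c] }  — shift
  I1: { [E → . / E D], [E → . / c +], [E → . P], [E → . c c f], [E → / . E D], [E → / . c +], [P → . / f c], [P → / . f c] }  — shift
  I2: { [E' → E .] }  — accept
  I3: { [E → P .] }  — reduce
  I4: { [E → c . c f] }  — shift
  I5: { [E → c c . f] }  — shift
  I6: { [E → c c f .] }  — reduce
  I7: { [D → . ) E T], [D → . P], [E → / E . D], [P → . / f c] }  — shift
  I8: { [E → / c . +], [E → c . c f] }  — shift
  I9: { [P → / f . c] }  — shift
  I10: { [P → / f c .] }  — reduce
  I11: { [E → / c + .] }  — reduce
  I12: { [D → ) . E T], [E → . / E D], [E → . / c +], [E → . P], [E → . c c f], [P → . / f c] }  — shift
  I13: { [P → / . f c] }  — shift
  I14: { [E → / E D .] }  — reduce
  I15: { [D → P .] }  — reduce
  I16: { [D → ) E . T], [T → . / ) /] }  — shift
  I17: { [T → / . ) /] }  — shift
  I18: { [D → ) E T .] }  — reduce
  I19: { [T → / ) . /] }  — shift
  I20: { [T → / ) / .] }  — reduce

No state contains both a complete item and a shift item.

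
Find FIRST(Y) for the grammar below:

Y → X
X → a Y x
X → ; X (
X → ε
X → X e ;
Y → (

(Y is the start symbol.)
To compute FIRST(Y), examine every production with Y on the left-hand side, reading each right-hand side left to right until a non-nullable symbol is reached.

FIRST sets of the other non-terminals involved (by the same procedure, iterated to a fixed point):
  FIRST(X) = { ';', 'a', 'e', ε }

From Y → X:
  - X is a non-terminal: add FIRST(X) \ {ε} = { ';', 'a', 'e' }
    X is nullable and nothing follows, so the whole right-hand side can vanish: ε ∈ FIRST(Y)
From Y → (:
  - '(' is a terminal: add '(' and stop

Collecting: FIRST(Y) = { '(', ';', 'a', 'e', ε }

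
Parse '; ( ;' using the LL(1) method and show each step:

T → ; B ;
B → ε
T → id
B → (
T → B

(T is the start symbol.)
Stack is shown with the top on the left.

Stack    Input    Action
------------------------
T $      ; ( ; $  output T → ; B ;
; B ; $  ; ( ; $  match ';'
B ; $    ( ; $    output B → (
( ; $    ( ; $    match '('
; $      ; $      match ';'
$        $        accept

The string is accepted.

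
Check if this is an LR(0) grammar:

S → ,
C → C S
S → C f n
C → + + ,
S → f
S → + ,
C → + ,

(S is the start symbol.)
No. Shift-reduce conflict between [S → f .] and [S → C f . n]

A grammar is LR(0) if no state in the canonical LR(0) collection has:
  - both a shift item (dot before a terminal) and a complete item (shift-reduce conflict), or
  - two or more complete items (reduce-reduce conflict; the accept item [S' → S .] counts as a complete item here).

Augment with S' → S and build the canonical LR(0) collection (I0 = CLOSURE({[S' → . S]}), then GOTO on every symbol after a dot until no new states appear). It has 12 states:
  I0: { [C → . + + ,], [C → . + ,], [C → . C S], [S → . + ,], [S → . ,], [S → . C f n], [S → . f], [S' → . S] }  — shift
  I1: { [C → + . + ,], [C → + . ,], [S → + . ,] }  — shift
  I2: { [S → , .] }  — reduce
  I3: { [C → . + + ,], [C → . + ,], [C → . C S], [C → C . S], [S → . + ,], [S → . ,], [S → . C f n], [S → . f], [S → C . f n] }  — shift
  I4: { [S' → S .] }  — accept
  I5: { [S → f .] }  — reduce
  I6: { [C → C S .] }  — reduce
  I7: { [S → C f . n], [S → f .] }  — shift, reduce
  I8: { [S → C f n .] }  — reduce
  I9: { [C → + + . ,] }  — shift
  I10: { [C → + , .], [S → + , .] }  — 2 reduces
  I11: { [C → + + , .] }  — reduce

Conflict in state I7:
  Shift-reduce conflict between [S → f .] and [S → C f . n]
So the grammar is NOT LR(0).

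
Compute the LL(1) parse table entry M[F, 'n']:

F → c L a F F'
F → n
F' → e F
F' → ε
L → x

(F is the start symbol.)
F → n

To find M[F, 'n'], we find productions for F where 'n' is in the predict set (PREDICT(N → α) = (FIRST(α) \ {ε}) ∪ (FOLLOW(N) if α ⇒* ε)).

F → c L a F F': PREDICT = { 'c' }
F → n: PREDICT = { 'n' }
  'n' is in predict set, so this production goes in M[F, 'n']

M[F, 'n'] = F → n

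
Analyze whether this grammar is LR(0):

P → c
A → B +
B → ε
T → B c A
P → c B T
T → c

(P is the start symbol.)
A grammar is LR(0) if no state in the canonical LR(0) collection has:
  - both a shift item (dot before a terminal) and a complete item (shift-reduce conflict), or
  - two or more complete items (reduce-reduce conflict; the accept item [P' → P .] counts as a complete item here).

Augment with P' → P and build the canonical LR(0) collection (I0 = CLOSURE({[P' → . P]}), then GOTO on every symbol after a dot until no new states appear). It has 11 states:
  I0: { [P → . c B T], [P → . c], [P' → . P] }  — shift
  I1: { [P' → P .] }  — accept
  I2: { [B → .], [P → c . B T], [P → c .] }  — 2 reduces
  I3: { [B → .], [P → c B . T], [T → . B c A], [T → . c] }  — shift, reduce
  I4: { [T → B . c A] }  — shift
  I5: { [P → c B T .] }  — reduce
  I6: { [T → c .] }  — reduce
  I7: { [A → . B +], [B → .], [T → B c . A] }  — reduce
  I8: { [T → B c A .] }  — reduce
  I9: { [A → B . +] }  — shift
  I10: { [A → B + .] }  — reduce

Conflict in state I2:
  Reduce-reduce conflict: [B → .] and [P → c .]
So the grammar is NOT LR(0).

Answer: No. Reduce-reduce conflict: [B → .] and [P → c .]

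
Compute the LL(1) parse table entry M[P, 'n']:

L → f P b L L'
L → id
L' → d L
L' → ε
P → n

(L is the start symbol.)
P → n

To find M[P, 'n'], we find productions for P where 'n' is in the predict set (PREDICT(N → α) = (FIRST(α) \ {ε}) ∪ (FOLLOW(N) if α ⇒* ε)).

P → n: PREDICT = { 'n' }
  'n' is in predict set, so this production goes in M[P, 'n']

M[P, 'n'] = P → n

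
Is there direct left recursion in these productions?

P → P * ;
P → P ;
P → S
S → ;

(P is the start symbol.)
Yes, P is left-recursive

Direct left recursion occurs when N → N α for some non-terminal N (the right-hand side begins with the left-hand side itself).

P → P * ;: LEFT RECURSIVE (starts with P)
P → P ;: LEFT RECURSIVE (starts with P)
P → S: starts with S
S → ;: starts with ';'

The grammar has direct left recursion on: P.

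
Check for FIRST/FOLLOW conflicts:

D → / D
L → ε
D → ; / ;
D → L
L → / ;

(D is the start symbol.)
No FIRST/FOLLOW conflicts.

Nullable non-terminals: D, L.
FIRST sets used below: FIRST(L) = { '/', ε }

D: nullable alternative(s) D → L; FOLLOW(D) = { $ }
  D → / D: FIRST \ {ε} = { '/' } — disjoint from FOLLOW(D)
  D → ; / ;: FIRST \ {ε} = { ';' } — disjoint from FOLLOW(D)
  D → L: FIRST \ {ε} = { '/' } — this is the only nullable alternative, skip

L: nullable alternative(s) L → ε; FOLLOW(L) = { $ }
  L → ε: FIRST \ {ε} = { } — this is the only nullable alternative, skip
  L → / ;: FIRST \ {ε} = { '/' } — disjoint from FOLLOW(L)

No FIRST/FOLLOW conflicts found.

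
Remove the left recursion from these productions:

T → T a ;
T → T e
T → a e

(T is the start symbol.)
T is directly left-recursive. The standard transformation for
  A → A α₁ | ... | A α_m | β₁ | ... | β_n
is
  A  → β₁ A' | ... | β_n A'
  A' → α₁ A' | ... | α_m A' | ε

T → a e becomes T → a e T'
T → T a ; becomes T' → a ; T'
T → T e becomes T' → e T'
Add T' → ε

Resulting grammar:
T → a e T'
T' → a ; T'
T' → e T'
T' → ε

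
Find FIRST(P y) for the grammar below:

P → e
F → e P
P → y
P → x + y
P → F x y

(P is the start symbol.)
FIRST sets of the non-terminals involved (from the grammar, by fixed-point iteration):
  FIRST(P) = { 'e', 'x', 'y' }

To compute FIRST(P y), process the symbols left to right:
Symbol P is a non-terminal. Add FIRST(P) \ {ε} = { 'e', 'x', 'y' }
P is not nullable (ε ∉ FIRST(P)), so stop here.
FIRST(P y) = { 'e', 'x', 'y' }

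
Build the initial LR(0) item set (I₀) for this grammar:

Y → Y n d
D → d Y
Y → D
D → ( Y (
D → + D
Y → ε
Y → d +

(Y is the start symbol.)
First, augment the grammar with Y' → Y
I₀ = CLOSURE({ [Y' → . Y] }):
  [Y' → . Y] has the dot before Y: add [Y → . Y n d], [Y → . D], [Y → .], [Y → . d +]
  [Y → . D] has the dot before D: add [D → . d Y], [D → . ( Y (], [D → . + D]
No further items can be added.

I₀ = { [D → . ( Y (], [D → . + D], [D → . d Y], [Y → . D], [Y → . Y n d], [Y → . d +], [Y → .], [Y' → . Y] }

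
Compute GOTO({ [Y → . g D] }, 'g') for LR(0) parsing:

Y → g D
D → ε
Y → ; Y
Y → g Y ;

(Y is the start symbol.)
GOTO(I, 'g') = CLOSURE({ [A → αX.β] : [A → α.Xβ] ∈ I, X = 'g' })

Items with dot before 'g', with the dot advanced:
  [Y → . g D] → [Y → g . D]
Closure of the advanced items:
  [Y → g . D] has the dot before D: add [D → .]

GOTO = { [D → .], [Y → g . D] }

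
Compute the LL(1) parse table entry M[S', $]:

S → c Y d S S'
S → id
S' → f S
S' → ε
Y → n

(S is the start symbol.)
To find M[S', $], we find productions for S' where $ is in the predict set (PREDICT(N → α) = (FIRST(α) \ {ε}) ∪ (FOLLOW(N) if α ⇒* ε)).

Relevant sets:
  FOLLOW(S') = { $, 'f' }

S' → f S: PREDICT = { 'f' }
S' → ε: PREDICT = { $, 'f' }
  $ is in predict set, so this production goes in M[S', $]

M[S', $] = S' → ε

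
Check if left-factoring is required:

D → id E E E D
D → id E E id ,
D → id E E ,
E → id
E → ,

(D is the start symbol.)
Left-factoring is needed when two productions for the same non-terminal
share a common prefix on the right-hand side.

Productions for D:
  D → id E E E D
  D → id E E id ,
  D → id E E ,
Productions for E:
  E → id
  E → ,

Found common prefix 'id E E' in productions for D

Answer: Yes, D has productions with common prefix 'id E E'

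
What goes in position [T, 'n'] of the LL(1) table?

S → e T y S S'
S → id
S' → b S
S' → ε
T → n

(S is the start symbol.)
T → n

To find M[T, 'n'], we find productions for T where 'n' is in the predict set (PREDICT(N → α) = (FIRST(α) \ {ε}) ∪ (FOLLOW(N) if α ⇒* ε)).

T → n: PREDICT = { 'n' }
  'n' is in predict set, so this production goes in M[T, 'n']

M[T, 'n'] = T → n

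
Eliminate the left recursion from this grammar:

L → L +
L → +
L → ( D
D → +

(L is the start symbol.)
L is directly left-recursive. The standard transformation for
  A → A α₁ | ... | A α_m | β₁ | ... | β_n
is
  A  → β₁ A' | ... | β_n A'
  A' → α₁ A' | ... | α_m A' | ε

L → + becomes L → + L'
L → ( D becomes L → ( D L'
L → L + becomes L' → + L'
Add L' → ε

Productions for other non-terminals are unchanged:
  D → +

Resulting grammar:
L → + L'
L → ( D L'
L' → + L'
L' → ε
D → +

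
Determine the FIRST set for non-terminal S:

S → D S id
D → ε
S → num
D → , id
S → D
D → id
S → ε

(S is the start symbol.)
{ ',', 'id', 'num', ε }

FIRST sets of the other non-terminals involved (by the same procedure, iterated to a fixed point):
  FIRST(D) = { ',', 'id', ε }

From S → D S id:
  - D is a non-terminal: add FIRST(D) \ {ε} = { ',', 'id' }
    D is nullable, so continue to the next symbol
  - S is the symbol being defined: contributes nothing new
    S is nullable, so continue to the next symbol
  - id is a terminal: add 'id' and stop
From S → num:
  - num is a terminal: add 'num' and stop
From S → D:
  - D is a non-terminal: add FIRST(D) \ {ε} = { ',', 'id' }
    D is nullable and nothing follows, so the whole right-hand side can vanish: ε ∈ FIRST(S)
From S → ε:
  - ε-production, so ε ∈ FIRST(S)

Collecting: FIRST(S) = { ',', 'id', 'num', ε }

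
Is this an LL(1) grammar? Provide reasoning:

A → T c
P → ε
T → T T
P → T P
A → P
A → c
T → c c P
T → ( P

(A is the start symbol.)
No. Predict set conflict for A: { '(', 'c' }

Relevant sets:
  FIRST(T) = { '(', 'c' }
  FIRST(P) = { '(', 'c', ε }
  FOLLOW(A) = { $ }
  FOLLOW(P) = { $, '(', 'c' }

For A:
  PREDICT(A → T c) = { '(', 'c' }
  PREDICT(A → P) = { $, '(', 'c' }
  PREDICT(A → c) = { 'c' }
For P:
  PREDICT(P → ε) = { $, '(', 'c' }
  PREDICT(P → T P) = { '(', 'c' }
For T:
  PREDICT(T → T T) = { '(', 'c' }
  PREDICT(T → c c P) = { 'c' }
  PREDICT(T → '(' P) = { '(' }

Conflict found: Predict set conflict for A: { '(', 'c' }
The grammar is NOT LL(1).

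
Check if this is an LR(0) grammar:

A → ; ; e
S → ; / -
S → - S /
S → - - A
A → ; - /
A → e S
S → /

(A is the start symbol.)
Yes, the grammar is LR(0)

A grammar is LR(0) if no state in the canonical LR(0) collection has:
  - both a shift item (dot before a terminal) and a complete item (shift-reduce conflict), or
  - two or more complete items (reduce-reduce conflict; the accept item [A' → A .] counts as a complete item here).

Augment with A' → A and build the canonical LR(0) collection (I0 = CLOSURE({[A' → . A]}), then GOTO on every symbol after a dot until no new states appear). It has 19 states:
  I0: { [A → . ; - /], [A → . ; ; e], [A → . e S], [A' → . A] }  — shift
  I1: { [A → ; . - /], [A → ; . ; e] }  — shift
  I2: { [A' → A .] }  — accept
  I3: { [A → e . S], [S → . - - A], [S → . - S /], [S → . /], [S → . ; / -] }  — shift
  I4: { [S → - . - A], [S → - . S /], [S → . - - A], [S → . - S /], [S → . /], [S → . ; / -] }  — shift
  I5: { [S → / .] }  — reduce
  I6: { [S → ; . / -] }  — shift
  I7: { [A → e S .] }  — reduce
  I8: { [S → ; / . -] }  — shift
  I9: { [S → ; / - .] }  — reduce
  I10: { [A → . ; - /], [A → . ; ; e], [A → . e S], [S → - - . A], [S → - . - A], [S → - . S /], [S → . - - A], [S → . - S /], [S → . /], [S → . ; / -] }  — shift
  I11: { [S → - S . /] }  — shift
  I12: { [S → - S / .] }  — reduce
  I13: { [A → ; . - /], [A → ; . ; e], [S → ; . / -] }  — shift
  I14: { [S → - - A .] }  — reduce
  I15: { [A → ; - . /] }  — shift
  I16: { [A → ; ; . e] }  — shift
  I17: { [A → ; ; e .] }  — reduce
  I18: { [A → ; - / .] }  — reduce

Every state is either a pure shift/goto state or contains exactly one complete item and nothing to shift — no conflicts. The grammar is LR(0).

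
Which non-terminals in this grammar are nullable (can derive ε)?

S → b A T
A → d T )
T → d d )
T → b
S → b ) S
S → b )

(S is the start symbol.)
None

A non-terminal is nullable if it can derive ε (the empty string): either it has an ε-production, or it has a production whose right-hand side consists entirely of nullable non-terminals.

There are no ε-productions, so no non-terminal can derive ε.
No non-terminals are nullable.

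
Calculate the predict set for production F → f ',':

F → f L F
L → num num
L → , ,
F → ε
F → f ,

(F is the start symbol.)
{ 'f' }

PREDICT(F → f ',') = (FIRST(RHS) \ {ε}) ∪ (FOLLOW(F) if ε ∈ FIRST(RHS), i.e. RHS ⇒* ε)
FIRST(f ',') = { 'f' }
ε ∉ FIRST(f ','), so FOLLOW(F) is not added.
PREDICT(F → f ',') = { 'f' }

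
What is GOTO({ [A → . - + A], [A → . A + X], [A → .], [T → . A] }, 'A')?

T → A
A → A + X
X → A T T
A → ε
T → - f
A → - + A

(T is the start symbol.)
{ [A → A . + X], [T → A .] }

GOTO(I, 'A') = CLOSURE({ [A → αX.β] : [A → α.Xβ] ∈ I, X = 'A' })

Items with dot before 'A', with the dot advanced:
  [A → . A + X] → [A → A . + X]
  [T → . A] → [T → A .]
Closure adds nothing (no advanced item has the dot before a non-terminal).

GOTO = { [A → A . + X], [T → A .] }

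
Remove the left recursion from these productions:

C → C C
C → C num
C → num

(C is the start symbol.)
C → num C'
C' → C C'
C' → num C'
C' → ε

C is directly left-recursive. The standard transformation for
  A → A α₁ | ... | A α_m | β₁ | ... | β_n
is
  A  → β₁ A' | ... | β_n A'
  A' → α₁ A' | ... | α_m A' | ε

C → num becomes C → num C'
C → C C becomes C' → C C'
C → C num becomes C' → num C'
Add C' → ε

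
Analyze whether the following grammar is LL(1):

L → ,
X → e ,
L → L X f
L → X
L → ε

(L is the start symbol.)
Relevant sets:
  FIRST(L) = { ',', 'e', ε }
  FIRST(X) = { 'e' }
  FOLLOW(L) = { $, 'e' }

For L:
  PREDICT(L → ',') = { ',' }
  PREDICT(L → L X f) = { ',', 'e' }
  PREDICT(L → X) = { 'e' }
  PREDICT(L → ε) = { $, 'e' }
X has a single production, so nothing to check there.

Conflict found: Predict set conflict for L: { ',' }
The grammar is NOT LL(1).

Answer: No. Predict set conflict for L: { ',' }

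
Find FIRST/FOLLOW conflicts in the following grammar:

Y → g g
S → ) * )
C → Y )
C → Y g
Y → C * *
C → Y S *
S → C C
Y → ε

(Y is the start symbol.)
A FIRST/FOLLOW conflict occurs when a non-terminal N has a nullable alternative N → β (β ⇒* ε) and another alternative N → α with FIRST(α) ∩ FOLLOW(N) ≠ ∅: on such a lookahead the parser cannot decide between expanding α and letting N vanish via β.

Nullable non-terminals: Y.
FIRST sets used below: FIRST(C) = { ')', 'g' }

Y: nullable alternative(s) Y → ε; FOLLOW(Y) = { $, ')', 'g' }
  Y → g g: FIRST \ {ε} = { 'g' } — overlaps FOLLOW(Y) on { 'g' }: CONFLICT
  Y → C * *: FIRST \ {ε} = { ')', 'g' } — overlaps FOLLOW(Y) on { ')', 'g' }: CONFLICT
  Y → ε: FIRST \ {ε} = { } — this is the only nullable alternative, skip

C, S have no nullable alternative, so no FIRST/FOLLOW check is needed there.

So the grammar has 2 FIRST/FOLLOW conflicts (marked CONFLICT above).

Answer: Yes. Y → g g with FOLLOW(Y) on { 'g' }; Y → C '*' '*' with FOLLOW(Y) on { ')', 'g' }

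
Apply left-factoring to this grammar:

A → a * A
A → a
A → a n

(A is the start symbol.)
Left-factoring transforms A → αβ₁ | αβ₂ into A → αA' and A' → β₁ | β₂
(α is the longest common prefix among the alternatives). Repeat until
no nonterminal has two alternatives with a common prefix.

Round 1: A has alternatives sharing prefix 'a'. Introduce A': A → a A'
  Add: A' → * A
  Add: A' → ε
  Add: A' → n

No remaining common prefixes — done.

Resulting grammar:
A → a A'
A' → * A
A' → ε
A' → n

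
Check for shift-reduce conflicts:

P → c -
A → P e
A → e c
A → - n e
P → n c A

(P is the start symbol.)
No shift-reduce conflicts

A shift-reduce conflict occurs when an LR(0) state has both:
  - a complete (reduce) item [A → α .] (dot at the end), and
  - a shift item [B → β . c γ] (dot before a terminal).

Augment with P' → P and build the canonical LR(0) collection (I0 = CLOSURE({[P' → . P]}), then GOTO on every symbol after a dot until no new states appear). It has 14 states:
  I0: { [P → . c -], [P → . n c A], [P' → . P] }  — shift
  I1: { [P' → P .] }  — accept
  I2: { [P → c . -] }  — shift
  I3: { [P → n . c A] }  — shift
  I4: { [A → . - n e], [A → . P e], [A → . e c], [P → . c -], [P → . n c A], [P → n c . A] }  — shift
  I5: { [A → - . n e] }  — shift
  I6: { [P → n c A .] }  — reduce
  I7: { [A → P . e] }  — shift
  I8: { [A → e . c] }  — shift
  I9: { [A → e c .] }  — reduce
  I10: { [A → P e .] }  — reduce
  I11: { [A → - n . e] }  — shift
  I12: { [A → - n e .] }  — reduce
  I13: { [P → c - .] }  — reduce

No state contains both a complete item and a shift item.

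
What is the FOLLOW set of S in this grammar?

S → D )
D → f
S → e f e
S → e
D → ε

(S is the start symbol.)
To compute FOLLOW(S), find every occurrence of S on a right-hand side N → α S β: add FIRST(β) \ {ε}, and if β is empty or nullable also add FOLLOW(N). Iterate to a fixed point.

S is the start symbol, so $ ∈ FOLLOW(S).
S does not occur on any right-hand side.

Taking the union: FOLLOW(S) = { $ }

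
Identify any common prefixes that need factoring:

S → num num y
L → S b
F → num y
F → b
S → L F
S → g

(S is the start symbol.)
Left-factoring is needed when two productions for the same non-terminal
share a common prefix on the right-hand side.

Productions for S:
  S → num num y
  S → L F
  S → g
Productions for F:
  F → num y
  F → b

No common prefixes found.

Answer: No, left-factoring is not needed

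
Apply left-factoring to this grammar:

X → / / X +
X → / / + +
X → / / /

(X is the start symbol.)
Left-factoring transforms A → αβ₁ | αβ₂ into A → αA' and A' → β₁ | β₂
(α is the longest common prefix among the alternatives). Repeat until
no nonterminal has two alternatives with a common prefix.

Round 1: X has alternatives sharing prefix '/ /'. Introduce X': X → / / X'
  Add: X' → X +
  Add: X' → + +
  Add: X' → /

No remaining common prefixes — done.

Resulting grammar:
X → / / X'
X' → X +
X' → + +
X' → /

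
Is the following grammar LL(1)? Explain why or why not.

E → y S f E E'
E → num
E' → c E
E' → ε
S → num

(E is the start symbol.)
A grammar is LL(1) if for each non-terminal N with multiple productions, the predict sets of those productions are pairwise disjoint, where PREDICT(N → α) = (FIRST(α) \ {ε}) ∪ (FOLLOW(N) if α ⇒* ε).

Relevant sets:
  FOLLOW(E') = { $, 'c' }

For E:
  PREDICT(E → y S f E E') = { 'y' }
  PREDICT(E → num) = { 'num' }
For E':
  PREDICT(E' → c E) = { 'c' }
  PREDICT(E' → ε) = { $, 'c' }
S has a single production, so nothing to check there.

Conflict found: Predict set conflict for E': { 'c' }
The grammar is NOT LL(1).

Answer: No. Predict set conflict for E': { 'c' }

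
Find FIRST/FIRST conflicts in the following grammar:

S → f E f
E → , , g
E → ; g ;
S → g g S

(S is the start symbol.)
A FIRST/FIRST conflict occurs when two productions N → α and N → β for the same non-terminal have FIRST(α) ∩ FIRST(β) ≠ ∅ (with ε ∈ FIRST of a nullable right-hand side, so two nullable alternatives also conflict).

Productions for S:
  S → f E f: FIRST = { 'f' }
  S → g g S: FIRST = { 'g' }
Productions for E:
  E → , , g: FIRST = { ',' }
  E → ; g ;: FIRST = { ';' }

All alternatives of each non-terminal have pairwise disjoint FIRST sets.

Answer: No FIRST/FIRST conflicts.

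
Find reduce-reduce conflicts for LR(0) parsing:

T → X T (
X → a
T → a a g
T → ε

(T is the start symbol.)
No reduce-reduce conflicts

Augment with T' → T and build the canonical LR(0) collection (I0 = CLOSURE({[T' → . T]}), then GOTO on every symbol after a dot until no new states appear). It has 8 states:
  I0: { [T → . X T (], [T → . a a g], [T → .], [T' → . T], [X → . a] }  — shift, reduce
  I1: { [T' → T .] }  — accept
  I2: { [T → . X T (], [T → . a a g], [T → .], [T → X . T (], [X → . a] }  — shift, reduce
  I3: { [T → a . a g], [X → a .] }  — shift, reduce
  I4: { [T → a a . g] }  — shift
  I5: { [T → a a g .] }  — reduce
  I6: { [T → X T . (] }  — shift
  I7: { [T → X T ( .] }  — reduce

No state contains more than one complete item.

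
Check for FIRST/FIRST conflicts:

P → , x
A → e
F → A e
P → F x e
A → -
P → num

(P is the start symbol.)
A FIRST/FIRST conflict occurs when two productions N → α and N → β for the same non-terminal have FIRST(α) ∩ FIRST(β) ≠ ∅ (with ε ∈ FIRST of a nullable right-hand side, so two nullable alternatives also conflict).

FIRST sets of the non-terminals at (or reachable through a nullable prefix from) the front of some alternative:
  FIRST(F) = { '-', 'e' }

Productions for P:
  P → , x: FIRST = { ',' }
  P → F x e: FIRST = { '-', 'e' }
  P → num: FIRST = { 'num' }
Productions for A:
  A → e: FIRST = { 'e' }
  A → -: FIRST = { '-' }
F has only one production, so no FIRST/FIRST conflict is possible there.

All alternatives of each non-terminal have pairwise disjoint FIRST sets.

Answer: No FIRST/FIRST conflicts.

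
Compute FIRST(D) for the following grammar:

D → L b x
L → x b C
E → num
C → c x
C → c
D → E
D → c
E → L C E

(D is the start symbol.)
{ 'c', 'num', 'x' }

FIRST sets of the other non-terminals involved (by the same procedure, iterated to a fixed point):
  FIRST(L) = { 'x' }
  FIRST(E) = { 'num', 'x' }

From D → L b x:
  - L is a non-terminal: add FIRST(L) \ {ε} = { 'x' }
    L is not nullable, so stop
From D → E:
  - E is a non-terminal: add FIRST(E) \ {ε} = { 'num', 'x' }
    E is not nullable, so stop
From D → c:
  - c is a terminal: add 'c' and stop

Collecting: FIRST(D) = { 'c', 'num', 'x' }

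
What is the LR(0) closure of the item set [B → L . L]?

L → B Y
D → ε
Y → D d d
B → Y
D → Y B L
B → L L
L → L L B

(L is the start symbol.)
Start with: [B → L . L]
  [B → L . L] has the dot before L: add [L → . B Y], [L → . L L B]
  [L → . B Y] has the dot before B: add [B → . Y], [B → . L L]
  [B → . Y] has the dot before Y: add [Y → . D d d]
  [Y → . D d d] has the dot before D: add [D → .], [D → . Y B L]
No further items can be added.

CLOSURE = { [B → . L L], [B → . Y], [B → L . L], [D → . Y B L], [D → .], [L → . B Y], [L → . L L B], [Y → . D d d] }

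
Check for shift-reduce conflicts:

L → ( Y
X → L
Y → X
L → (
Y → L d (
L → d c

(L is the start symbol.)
A shift-reduce conflict occurs when an LR(0) state has both:
  - a complete (reduce) item [A → α .] (dot at the end), and
  - a shift item [B → β . c γ] (dot before a terminal).

Augment with L' → L and build the canonical LR(0) collection (I0 = CLOSURE({[L' → . L]}), then GOTO on every symbol after a dot until no new states appear). It has 10 states:
  I0: { [L → . ( Y], [L → . (], [L → . d c], [L' → . L] }  — shift
  I1: { [L → ( . Y], [L → ( .], [L → . ( Y], [L → . (], [L → . d c], [X → . L], [Y → . L d (], [Y → . X] }  — shift, reduce
  I2: { [L' → L .] }  — accept
  I3: { [L → d . c] }  — shift
  I4: { [L → d c .] }  — reduce
  I5: { [X → L .], [Y → L . d (] }  — shift, reduce
  I6: { [Y → X .] }  — reduce
  I7: { [L → ( Y .] }  — reduce
  I8: { [Y → L d . (] }  — shift
  I9: { [Y → L d ( .] }  — reduce

I1 contains reduce item [L → ( .] and shift items [L → . (], [L → . ( Y], [L → . d c] — shift-reduce conflict.
I5 contains reduce item [X → L .] and shift item [Y → L . d (] — shift-reduce conflict.

Answer: Yes — I1: [L → ( .] vs [L → . (]; I5: [X → L .] vs [Y → L . d (]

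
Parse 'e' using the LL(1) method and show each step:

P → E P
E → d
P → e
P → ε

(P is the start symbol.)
LL(1) parsing maintains a stack (initially the start symbol over $) and the input. At each step: if the stack top is a terminal, match it against the current input token; if it is a non-terminal N, replace it with the RHS of M[N, lookahead] (the unique production whose predict set contains the lookahead).

Stack is shown with the top on the left.

Stack  Input  Action
--------------------
P $    e $    output P → e
e $    e $    match 'e'
$      $      accept

The string is accepted.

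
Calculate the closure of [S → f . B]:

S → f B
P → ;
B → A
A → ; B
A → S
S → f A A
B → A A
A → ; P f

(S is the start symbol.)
To compute CLOSURE, for each item [A → α.Bβ] where B is a non-terminal, add [B → .γ] for all productions B → γ; repeat for the newly added items until nothing changes.

Start with: [S → f . B]
  [S → f . B] has the dot before B: add [B → . A], [B → . A A]
  [B → . A] has the dot before A: add [A → . ; B], [A → . S], [A → . ; P f]
  [A → . S] has the dot before S: add [S → . f B], [S → . f A A]
No further items can be added.

CLOSURE = { [A → . ; B], [A → . ; P f], [A → . S], [B → . A A], [B → . A], [S → . f A A], [S → . f B], [S → f . B] }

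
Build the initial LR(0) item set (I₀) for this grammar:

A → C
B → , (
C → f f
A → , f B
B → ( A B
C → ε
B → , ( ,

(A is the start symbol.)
First, augment the grammar with A' → A
I₀ = CLOSURE({ [A' → . A] }):
  [A' → . A] has the dot before A: add [A → . C], [A → . , f B]
  [A → . C] has the dot before C: add [C → . f f], [C → .]
No further items can be added.

I₀ = { [A → . , f B], [A → . C], [A' → . A], [C → . f f], [C → .] }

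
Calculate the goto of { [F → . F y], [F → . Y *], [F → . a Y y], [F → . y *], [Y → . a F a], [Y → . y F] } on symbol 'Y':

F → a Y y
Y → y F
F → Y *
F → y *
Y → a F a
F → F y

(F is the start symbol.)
GOTO(I, 'Y') = CLOSURE({ [A → αX.β] : [A → α.Xβ] ∈ I, X = 'Y' })

Items with dot before 'Y', with the dot advanced:
  [F → . Y *] → [F → Y . *]
Closure adds nothing (no advanced item has the dot before a non-terminal).

GOTO = { [F → Y . *] }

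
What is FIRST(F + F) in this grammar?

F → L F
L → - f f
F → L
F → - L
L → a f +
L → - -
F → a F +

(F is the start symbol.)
FIRST sets of the non-terminals involved (from the grammar, by fixed-point iteration):
  FIRST(F) = { '-', 'a' }

To compute FIRST(F + F), process the symbols left to right:
Symbol F is a non-terminal. Add FIRST(F) \ {ε} = { '-', 'a' }
F is not nullable (ε ∉ FIRST(F)), so stop here.
FIRST(F + F) = { '-', 'a' }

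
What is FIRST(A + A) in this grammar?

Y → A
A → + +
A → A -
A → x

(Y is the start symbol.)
FIRST sets of the non-terminals involved (from the grammar, by fixed-point iteration):
  FIRST(A) = { '+', 'x' }

To compute FIRST(A + A), process the symbols left to right:
Symbol A is a non-terminal. Add FIRST(A) \ {ε} = { '+', 'x' }
A is not nullable (ε ∉ FIRST(A)), so stop here.
FIRST(A + A) = { '+', 'x' }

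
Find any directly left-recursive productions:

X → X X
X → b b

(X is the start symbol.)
Yes, X is left-recursive

Direct left recursion occurs when N → N α for some non-terminal N (the right-hand side begins with the left-hand side itself).

X → X X: LEFT RECURSIVE (starts with X)
X → b b: starts with b

The grammar has direct left recursion on: X.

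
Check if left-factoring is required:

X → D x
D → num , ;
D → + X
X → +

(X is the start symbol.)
No, left-factoring is not needed

Left-factoring is needed when two productions for the same non-terminal
share a common prefix on the right-hand side.

Productions for X:
  X → D x
  X → +
Productions for D:
  D → num , ;
  D → + X

No common prefixes found.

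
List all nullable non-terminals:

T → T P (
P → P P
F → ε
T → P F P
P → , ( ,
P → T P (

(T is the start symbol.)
{ 'F' }

ε-productions: F → ε
So F is immediately nullable.
No further non-terminal can be added: every production for the remaining non-terminals contains a terminal or a non-nullable non-terminal.
Nullable = { 'F' }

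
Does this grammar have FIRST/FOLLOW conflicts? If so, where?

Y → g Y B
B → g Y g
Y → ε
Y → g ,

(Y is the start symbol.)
A FIRST/FOLLOW conflict occurs when a non-terminal N has a nullable alternative N → β (β ⇒* ε) and another alternative N → α with FIRST(α) ∩ FOLLOW(N) ≠ ∅: on such a lookahead the parser cannot decide between expanding α and letting N vanish via β.

Nullable non-terminals: Y.

Y: nullable alternative(s) Y → ε; FOLLOW(Y) = { $, 'g' }
  Y → g Y B: FIRST \ {ε} = { 'g' } — overlaps FOLLOW(Y) on { 'g' }: CONFLICT
  Y → ε: FIRST \ {ε} = { } — this is the only nullable alternative, skip
  Y → g ,: FIRST \ {ε} = { 'g' } — overlaps FOLLOW(Y) on { 'g' }: CONFLICT

B has no nullable alternative, so no FIRST/FOLLOW check is needed there.

So the grammar has 2 FIRST/FOLLOW conflicts (marked CONFLICT above).

Answer: Yes. Y → g Y B with FOLLOW(Y) on { 'g' }; Y → g ',' with FOLLOW(Y) on { 'g' }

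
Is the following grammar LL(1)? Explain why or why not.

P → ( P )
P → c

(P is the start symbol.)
A grammar is LL(1) if for each non-terminal N with multiple productions, the predict sets of those productions are pairwise disjoint, where PREDICT(N → α) = (FIRST(α) \ {ε}) ∪ (FOLLOW(N) if α ⇒* ε).

For P:
  PREDICT(P → '(' P ')') = { '(' }
  PREDICT(P → c) = { 'c' }

All predict sets are disjoint. The grammar IS LL(1).

Answer: Yes, the grammar is LL(1).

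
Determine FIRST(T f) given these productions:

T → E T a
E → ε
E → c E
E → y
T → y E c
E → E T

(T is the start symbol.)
{ 'c', 'y' }

FIRST sets of the non-terminals involved (from the grammar, by fixed-point iteration):
  FIRST(T) = { 'c', 'y' }

To compute FIRST(T f), process the symbols left to right:
Symbol T is a non-terminal. Add FIRST(T) \ {ε} = { 'c', 'y' }
T is not nullable (ε ∉ FIRST(T)), so stop here.
FIRST(T f) = { 'c', 'y' }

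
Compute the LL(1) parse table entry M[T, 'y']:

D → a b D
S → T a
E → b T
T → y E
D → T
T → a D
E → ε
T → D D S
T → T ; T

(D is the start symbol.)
To find M[T, 'y'], we find productions for T where 'y' is in the predict set (PREDICT(N → α) = (FIRST(α) \ {ε}) ∪ (FOLLOW(N) if α ⇒* ε)).

Relevant sets:
  FIRST(D) = { 'a', 'y' }
  FIRST(T) = { 'a', 'y' }

T → y E: PREDICT = { 'y' }
  'y' is in predict set, so this production goes in M[T, 'y']
T → a D: PREDICT = { 'a' }
T → D D S: PREDICT = { 'a', 'y' }
  'y' is in predict set, so this production goes in M[T, 'y']
T → T ; T: PREDICT = { 'a', 'y' }
  'y' is in predict set, so this production goes in M[T, 'y']

M[T, 'y'] = T → y E, T → D D S, T → T ; T  (a multiply-defined cell — the grammar is not LL(1))

Answer: T → y E, T → D D S, T → T ; T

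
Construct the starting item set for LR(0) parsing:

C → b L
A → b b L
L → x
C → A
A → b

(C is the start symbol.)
First, augment the grammar with C' → C
I₀ = CLOSURE({ [C' → . C] }):
  [C' → . C] has the dot before C: add [C → . b L], [C → . A]
  [C → . A] has the dot before A: add [A → . b b L], [A → . b]
No further items can be added.

I₀ = { [A → . b b L], [A → . b], [C → . A], [C → . b L], [C' → . C] }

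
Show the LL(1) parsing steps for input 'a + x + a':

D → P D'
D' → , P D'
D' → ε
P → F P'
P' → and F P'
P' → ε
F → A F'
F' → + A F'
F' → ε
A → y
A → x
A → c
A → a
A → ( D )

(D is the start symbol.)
LL(1) parsing maintains a stack (initially the start symbol over $) and the input. At each step: if the stack top is a terminal, match it against the current input token; if it is a non-terminal N, replace it with the RHS of M[N, lookahead] (the unique production whose predict set contains the lookahead).

Stack is shown with the top on the left.

Stack           Input        Action
-----------------------------------
D $             a + x + a $  output D → P D'
P D' $          a + x + a $  output P → F P'
F P' D' $       a + x + a $  output F → A F'
A F' P' D' $    a + x + a $  output A → a
a F' P' D' $    a + x + a $  match 'a'
F' P' D' $      + x + a $    output F' → + A F'
+ A F' P' D' $  + x + a $    match '+'
A F' P' D' $    x + a $      output A → x
x F' P' D' $    x + a $      match 'x'
F' P' D' $      + a $        output F' → + A F'
+ A F' P' D' $  + a $        match '+'
A F' P' D' $    a $          output A → a
a F' P' D' $    a $          match 'a'
F' P' D' $      $            output F' → ε
P' D' $         $            output P' → ε
D' $            $            output D' → ε
$               $            accept

The string is accepted.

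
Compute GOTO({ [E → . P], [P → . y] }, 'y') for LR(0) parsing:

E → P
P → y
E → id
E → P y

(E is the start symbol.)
GOTO(I, 'y') = CLOSURE({ [A → αX.β] : [A → α.Xβ] ∈ I, X = 'y' })

Items with dot before 'y', with the dot advanced:
  [P → . y] → [P → y .]
Closure adds nothing (no advanced item has the dot before a non-terminal).

GOTO = { [P → y .] }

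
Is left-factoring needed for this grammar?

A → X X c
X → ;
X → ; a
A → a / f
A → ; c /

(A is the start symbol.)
Left-factoring is needed when two productions for the same non-terminal
share a common prefix on the right-hand side.

Productions for A:
  A → X X c
  A → a / f
  A → ; c /
Productions for X:
  X → ;
  X → ; a

Found common prefix ';' in productions for X

Answer: Yes, X has productions with common prefix ';'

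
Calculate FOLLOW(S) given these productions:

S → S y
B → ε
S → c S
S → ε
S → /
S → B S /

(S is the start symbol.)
To compute FOLLOW(S), find every occurrence of S on a right-hand side N → α S β: add FIRST(β) \ {ε}, and if β is empty or nullable also add FOLLOW(N). Iterate to a fixed point.

S is the start symbol, so $ ∈ FOLLOW(S).
In S → S y: S is followed by y, add FIRST(y) \ {ε} = { 'y' }
In S → c S: S is at the end; this adds FOLLOW(S) to itself — nothing new
In S → B S /: S is followed by '/', add FIRST('/') \ {ε} = { '/' }

Taking the union: FOLLOW(S) = { $, '/', 'y' }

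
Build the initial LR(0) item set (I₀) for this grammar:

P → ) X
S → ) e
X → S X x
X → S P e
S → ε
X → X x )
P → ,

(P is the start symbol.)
First, augment the grammar with P' → P
I₀ = CLOSURE({ [P' → . P] }):
  [P' → . P] has the dot before P: add [P → . ) X], [P → . ,]
No further items can be added.

I₀ = { [P → . ) X], [P → . ,], [P' → . P] }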